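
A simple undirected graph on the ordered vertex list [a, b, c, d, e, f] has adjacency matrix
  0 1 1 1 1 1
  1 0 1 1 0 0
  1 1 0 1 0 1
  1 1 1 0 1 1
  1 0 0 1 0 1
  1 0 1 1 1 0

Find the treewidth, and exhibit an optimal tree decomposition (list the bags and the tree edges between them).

Each bag holds 4 vertices, so the decomposition has width 3, which upper-bounds the treewidth. Conversely, {a, d, e, f} is a clique of size 4, and the vertices of any clique must share a bag in every tree decomposition; so some bag has ≥ 4 vertices and tw(G) ≥ 3. Hence tw(G) = 3 exactly.

Treewidth 3.
One such decomposition:
Bags: B1 = {a, c, d, f}  B2 = {a, b, c, d}  B3 = {a, d, e, f}
Tree: B1–B2, B1–B3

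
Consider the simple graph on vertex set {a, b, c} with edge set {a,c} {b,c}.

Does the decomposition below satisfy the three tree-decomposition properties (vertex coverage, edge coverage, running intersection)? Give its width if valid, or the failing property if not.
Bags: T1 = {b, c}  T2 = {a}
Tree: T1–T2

No — edge (c,a) lies in no bag.

A tree decomposition must satisfy three properties: every vertex lies in some bag; for every edge, both endpoints lie together in some bag; and for every vertex, the bags containing it form a connected subtree. Here edge (c,a) lies in no bag, so the decomposition is invalid.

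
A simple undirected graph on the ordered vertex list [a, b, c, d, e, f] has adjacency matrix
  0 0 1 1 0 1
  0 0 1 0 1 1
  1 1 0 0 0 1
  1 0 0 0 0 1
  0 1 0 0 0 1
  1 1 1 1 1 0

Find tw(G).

A width-2 tree decomposition is:
Bags: B1 = {a, c, f}  B2 = {b, c, f}  B3 = {a, d, f}  B4 = {b, e, f}
Tree: B1–B2, B1–B3, B2–B4
The largest bag has 3 vertices, giving width 2; this decomposition certifies tw(G) ≤ 2. Conversely, {a, d, f} is a clique of size 3, and the vertices of any clique must share a bag in every tree decomposition; so some bag has ≥ 3 vertices and tw(G) ≥ 2. Therefore the treewidth is 2.

2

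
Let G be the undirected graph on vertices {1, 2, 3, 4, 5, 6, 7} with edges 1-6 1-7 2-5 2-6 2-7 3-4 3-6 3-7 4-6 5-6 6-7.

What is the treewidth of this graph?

2

A width-2 tree decomposition is:
Bags: B1 = {1, 6, 7}  B2 = {2, 6, 7}  B3 = {3, 6, 7}  B4 = {3, 4, 6}  B5 = {2, 5, 6}
Tree: B1–B2, B2–B3, B3–B4, B2–B5
The largest bag has 3 vertices, giving width 2; this decomposition certifies tw(G) ≤ 2. For the lower bound, the 3 vertices {3, 4, 6} are pairwise adjacent, and any tree decomposition puts a clique entirely inside one bag — forcing width ≥ 2. The upper and lower bounds meet at 2, so that is the treewidth.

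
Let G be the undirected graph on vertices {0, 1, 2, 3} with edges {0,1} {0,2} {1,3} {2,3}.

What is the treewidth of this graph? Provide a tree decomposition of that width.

Every bag has size at most 3, so the width is 3 − 1 = 2 and tw(G) ≤ 2. Since 3–2–0–1–3 is a cycle in G, G is not acyclic. Forests are exactly the graphs of treewidth ≤ 1, so tw(G) ≥ 2. Combining the bounds, tw(G) = 2.

Treewidth 2.
One such decomposition:
Bags: B1 = {0, 2, 3}  B2 = {0, 1, 3}
Tree: B1–B2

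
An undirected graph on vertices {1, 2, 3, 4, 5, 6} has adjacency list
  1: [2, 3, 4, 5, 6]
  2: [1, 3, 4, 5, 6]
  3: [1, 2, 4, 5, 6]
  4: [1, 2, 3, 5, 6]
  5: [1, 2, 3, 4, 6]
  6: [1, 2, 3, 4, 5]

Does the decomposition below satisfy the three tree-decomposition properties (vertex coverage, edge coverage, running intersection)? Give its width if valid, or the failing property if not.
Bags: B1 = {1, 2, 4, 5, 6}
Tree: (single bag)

A tree decomposition must satisfy three properties: every vertex lies in some bag; for every edge, both endpoints lie together in some bag; and for every vertex, the bags containing it form a connected subtree. Here vertex 3 appears in no bag, so the decomposition is invalid.

No — vertex 3 appears in no bag.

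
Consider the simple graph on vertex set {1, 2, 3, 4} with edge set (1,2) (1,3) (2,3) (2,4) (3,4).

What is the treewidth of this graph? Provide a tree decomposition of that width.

Treewidth 2.
One optimal decomposition is:
Bags: B1 = {1, 2, 3}  B2 = {2, 3, 4}
Tree: B1–B2

Every bag has size at most 3, so the width is 3 − 1 = 2 and tw(G) ≤ 2. On the other hand G contains the 3-clique {1, 2, 3}. A clique must lie in a single bag of any decomposition, so no decomposition can have width below 2. Therefore the treewidth is 2.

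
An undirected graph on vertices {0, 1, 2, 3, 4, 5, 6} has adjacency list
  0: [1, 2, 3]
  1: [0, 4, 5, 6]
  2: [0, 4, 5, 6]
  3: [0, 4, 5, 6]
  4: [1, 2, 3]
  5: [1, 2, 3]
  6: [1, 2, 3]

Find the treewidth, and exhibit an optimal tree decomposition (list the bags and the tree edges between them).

Every bag has size at most 4, so the width is 4 − 1 = 3 and tw(G) ≤ 3. For the lower bound: the 4 vertex sets {1,6}, {0,2}, {3}, {5} are disjoint, each induces a connected subgraph, and every pair is joined by at least one edge of G. Contracting each set to a single vertex therefore yields K_{4} as a minor, and since treewidth is minor-monotone, tw(G) ≥ tw(K_{4}) = 3. Combining the bounds, tw(G) = 3.

Treewidth 3.
One such decomposition:
Bags: B1 = {1, 2, 3, 6}  B2 = {0, 1, 2, 3}  B3 = {1, 2, 3, 5}  B4 = {1, 2, 3, 4}
Tree: B1–B2, B2–B3, B3–B4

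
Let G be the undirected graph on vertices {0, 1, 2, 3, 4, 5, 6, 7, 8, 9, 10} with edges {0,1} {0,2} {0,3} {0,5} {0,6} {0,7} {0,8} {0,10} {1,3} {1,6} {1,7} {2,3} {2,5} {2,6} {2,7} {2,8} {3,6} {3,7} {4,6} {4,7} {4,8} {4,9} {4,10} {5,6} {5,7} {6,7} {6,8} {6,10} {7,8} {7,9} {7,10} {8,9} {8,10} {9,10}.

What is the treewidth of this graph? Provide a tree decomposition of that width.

Every bag has size at most 5, so the width is 5 − 1 = 4 and tw(G) ≤ 4. For the lower bound, the 5 vertices {4, 7, 8, 9, 10} are pairwise adjacent, and any tree decomposition puts a clique entirely inside one bag — forcing width ≥ 4. Therefore the treewidth is 4.

Treewidth 4.
One optimal decomposition is:
Bags: B1 = {4, 6, 7, 8, 10}  B2 = {0, 6, 7, 8, 10}  B3 = {0, 2, 6, 7, 8}  B4 = {0, 2, 3, 6, 7}  B5 = {0, 1, 3, 6, 7}  B6 = {0, 2, 5, 6, 7}  B7 = {4, 7, 8, 9, 10}
Tree: B1–B2, B2–B3, B3–B4, B4–B5, B4–B6, B1–B7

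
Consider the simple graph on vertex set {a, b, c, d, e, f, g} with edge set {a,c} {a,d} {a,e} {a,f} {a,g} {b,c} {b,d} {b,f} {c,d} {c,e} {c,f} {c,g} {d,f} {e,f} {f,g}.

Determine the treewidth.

3

A width-3 tree decomposition is:
Bags: B1 = {a, c, f, g}  B2 = {a, c, e, f}  B3 = {a, c, d, f}  B4 = {b, c, d, f}
Tree: B1–B2, B2–B3, B3–B4
Every bag has size at most 4, so the width is 4 − 1 = 3 and tw(G) ≤ 3. For the lower bound, the 4 vertices {a, c, d, f} are pairwise adjacent, and any tree decomposition puts a clique entirely inside one bag — forcing width ≥ 3. Combining the bounds, tw(G) = 3.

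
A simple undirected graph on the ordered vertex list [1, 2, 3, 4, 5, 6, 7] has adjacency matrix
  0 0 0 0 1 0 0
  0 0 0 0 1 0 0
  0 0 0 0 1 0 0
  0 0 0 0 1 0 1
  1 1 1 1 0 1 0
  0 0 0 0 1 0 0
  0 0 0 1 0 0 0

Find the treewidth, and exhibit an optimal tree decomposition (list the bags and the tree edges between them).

Treewidth 1.
Bags: B1 = {1, 5}  B2 = {3, 5}  B3 = {4, 5}  B4 = {5, 6}  B5 = {4, 7}  B6 = {2, 5}
Tree: B1–B2, B2–B3, B2–B4, B3–B5, B2–B6

Each bag holds 2 vertices, so the decomposition has width 1, which upper-bounds the treewidth. Since G has at least one edge (e.g. 1–5), it is not an edgeless graph, so tw(G) ≥ 1. Combining the bounds, tw(G) = 1.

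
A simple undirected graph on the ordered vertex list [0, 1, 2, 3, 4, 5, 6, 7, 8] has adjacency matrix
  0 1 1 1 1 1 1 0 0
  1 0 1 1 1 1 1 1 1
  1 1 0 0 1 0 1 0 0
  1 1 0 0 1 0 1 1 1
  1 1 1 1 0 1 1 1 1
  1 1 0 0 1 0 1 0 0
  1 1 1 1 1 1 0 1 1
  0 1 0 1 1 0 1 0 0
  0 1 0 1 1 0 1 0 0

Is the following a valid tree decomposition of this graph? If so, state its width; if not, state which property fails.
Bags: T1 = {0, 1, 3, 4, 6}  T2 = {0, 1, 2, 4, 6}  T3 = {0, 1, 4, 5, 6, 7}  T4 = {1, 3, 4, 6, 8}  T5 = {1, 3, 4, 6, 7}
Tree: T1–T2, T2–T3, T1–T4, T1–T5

No — bags containing vertex 7 are not connected in the tree.

A tree decomposition must satisfy three properties: every vertex lies in some bag; for every edge, both endpoints lie together in some bag; and for every vertex, the bags containing it form a connected subtree. Here bags containing vertex 7 are not connected in the tree, so the decomposition is invalid.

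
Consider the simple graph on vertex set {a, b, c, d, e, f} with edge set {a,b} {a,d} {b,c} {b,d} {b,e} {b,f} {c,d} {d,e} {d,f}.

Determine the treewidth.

2

A width-2 tree decomposition is:
Bags: B1 = {b, d, f}  B2 = {b, d, e}  B3 = {a, b, d}  B4 = {b, c, d}
Tree: B1–B2, B2–B3, B2–B4
Every bag has size at most 3, so the width is 3 − 1 = 2 and tw(G) ≤ 2. On the other hand G contains the 3-clique {b, d, e}. A clique must lie in a single bag of any decomposition, so no decomposition can have width below 2. The upper and lower bounds meet at 2, so that is the treewidth.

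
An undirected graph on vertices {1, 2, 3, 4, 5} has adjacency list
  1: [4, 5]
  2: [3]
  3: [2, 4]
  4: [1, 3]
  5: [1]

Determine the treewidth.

A width-1 tree decomposition is:
Bags: B1 = {3, 4}  B2 = {1, 4}  B3 = {2, 3}  B4 = {1, 5}
Tree: B1–B2, B1–B3, B2–B4
Each bag holds 2 vertices, so the decomposition has width 1, which upper-bounds the treewidth. Since G has at least one edge (e.g. 4–3), it is not an edgeless graph, so tw(G) ≥ 1. Hence tw(G) = 1 exactly.

1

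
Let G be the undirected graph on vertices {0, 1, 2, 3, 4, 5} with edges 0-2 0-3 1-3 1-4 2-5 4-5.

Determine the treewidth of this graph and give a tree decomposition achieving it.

Treewidth 2.
One optimal decomposition is:
Bags: B1 = {0, 2, 3}  B2 = {2, 3, 5}  B3 = {3, 4, 5}  B4 = {1, 3, 4}
Tree: B1–B2, B2–B3, B3–B4

Each bag holds 3 vertices, so the decomposition has width 2, which upper-bounds the treewidth. Since 3–0–2–5–4–1–3 is a cycle in G, G is not acyclic. Forests are exactly the graphs of treewidth ≤ 1, so tw(G) ≥ 2. Hence tw(G) = 2 exactly.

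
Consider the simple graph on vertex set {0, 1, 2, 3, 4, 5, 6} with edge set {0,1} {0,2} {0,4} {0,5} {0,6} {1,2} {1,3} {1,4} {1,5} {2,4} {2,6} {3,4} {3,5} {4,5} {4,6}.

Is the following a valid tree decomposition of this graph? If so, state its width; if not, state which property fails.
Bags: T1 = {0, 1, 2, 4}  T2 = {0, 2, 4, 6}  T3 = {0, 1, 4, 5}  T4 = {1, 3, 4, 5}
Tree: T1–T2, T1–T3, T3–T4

Checking the three conditions: (i) the bags cover all of {0, 1, 2, 3, 4, 5, 6}; (ii) for each edge, some bag contains both endpoints; (iii) the bags containing any fixed vertex form a subtree. All hold, so the decomposition is valid with width 4 − 1 = 3.

Yes; width 3.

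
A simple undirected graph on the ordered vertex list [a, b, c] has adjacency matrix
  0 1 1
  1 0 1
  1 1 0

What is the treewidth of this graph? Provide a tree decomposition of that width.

A single bag containing all 3 vertices is trivially a valid decomposition of width 2. For the lower bound, the 3 vertices {a, b, c} are pairwise adjacent, and any tree decomposition puts a clique entirely inside one bag — forcing width ≥ 2. Therefore the treewidth is 2.

Treewidth 2.
Bags: B1 = {a, b, c}
Tree: (single bag)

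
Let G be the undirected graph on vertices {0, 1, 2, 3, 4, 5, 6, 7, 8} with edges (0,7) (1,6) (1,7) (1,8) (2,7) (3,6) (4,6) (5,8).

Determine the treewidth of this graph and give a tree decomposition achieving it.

Every bag has size at most 2, so the width is 2 − 1 = 1 and tw(G) ≤ 1. Any graph with an edge has treewidth ≥ 1, and G has the edge 6–3. Combining the bounds, tw(G) = 1.

Treewidth 1.
One optimal decomposition is:
Bags: B1 = {3, 6}  B2 = {1, 6}  B3 = {1, 8}  B4 = {5, 8}  B5 = {4, 6}  B6 = {1, 7}  B7 = {2, 7}  B8 = {0, 7}
Tree: B1–B2, B2–B3, B3–B4, B1–B5, B2–B6, B6–B7, B7–B8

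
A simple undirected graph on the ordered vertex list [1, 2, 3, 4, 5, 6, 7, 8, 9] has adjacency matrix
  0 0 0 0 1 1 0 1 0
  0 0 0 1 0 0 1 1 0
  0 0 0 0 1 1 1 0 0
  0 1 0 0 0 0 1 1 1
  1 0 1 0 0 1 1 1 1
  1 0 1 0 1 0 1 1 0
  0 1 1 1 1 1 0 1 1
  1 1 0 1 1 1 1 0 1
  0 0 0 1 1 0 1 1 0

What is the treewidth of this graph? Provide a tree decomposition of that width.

Treewidth 3.
One optimal decomposition is:
Bags: B1 = {4, 7, 8, 9}  B2 = {5, 7, 8, 9}  B3 = {5, 6, 7, 8}  B4 = {3, 5, 6, 7}  B5 = {1, 5, 6, 8}  B6 = {2, 4, 7, 8}
Tree: B1–B2, B2–B3, B3–B4, B3–B5, B1–B6

Each bag holds 4 vertices, so the decomposition has width 3, which upper-bounds the treewidth. Conversely, {1, 5, 6, 8} is a clique of size 4, and the vertices of any clique must share a bag in every tree decomposition; so some bag has ≥ 4 vertices and tw(G) ≥ 3. Therefore the treewidth is 3.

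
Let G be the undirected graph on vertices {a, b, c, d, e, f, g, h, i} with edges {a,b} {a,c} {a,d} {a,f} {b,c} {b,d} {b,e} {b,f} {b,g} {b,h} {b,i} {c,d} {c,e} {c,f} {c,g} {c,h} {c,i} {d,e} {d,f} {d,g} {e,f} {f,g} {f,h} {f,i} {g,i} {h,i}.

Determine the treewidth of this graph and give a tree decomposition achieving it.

Every bag has size at most 5, so the width is 5 − 1 = 4 and tw(G) ≤ 4. For the lower bound, the 5 vertices {b, c, d, f, g} are pairwise adjacent, and any tree decomposition puts a clique entirely inside one bag — forcing width ≥ 4. Combining the bounds, tw(G) = 4.

Treewidth 4.
One optimal decomposition is:
Bags: B1 = {b, c, f, g, i}  B2 = {b, c, d, f, g}  B3 = {b, c, f, h, i}  B4 = {b, c, d, e, f}  B5 = {a, b, c, d, f}
Tree: B1–B2, B1–B3, B2–B4, B4–B5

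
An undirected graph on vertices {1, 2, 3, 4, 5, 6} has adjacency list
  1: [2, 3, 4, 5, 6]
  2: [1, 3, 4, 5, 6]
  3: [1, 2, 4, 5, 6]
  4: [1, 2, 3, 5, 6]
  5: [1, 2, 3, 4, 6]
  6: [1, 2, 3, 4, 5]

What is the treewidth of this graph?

5

A width-5 tree decomposition is:
Bags: B1 = {1, 2, 3, 4, 5, 6}
Tree: (single bag)
With just one bag of size 6, the width is 6 − 1 = 5, so tw(G) ≤ 5. For the lower bound, the 6 vertices {1, 2, 3, 4, 5, 6} are pairwise adjacent, and any tree decomposition puts a clique entirely inside one bag — forcing width ≥ 5. The upper and lower bounds meet at 5, so that is the treewidth.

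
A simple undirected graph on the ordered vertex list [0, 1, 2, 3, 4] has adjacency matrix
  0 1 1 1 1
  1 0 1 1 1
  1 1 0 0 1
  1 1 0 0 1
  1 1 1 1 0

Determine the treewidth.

3

A width-3 tree decomposition is:
Bags: B1 = {0, 1, 2, 4}  B2 = {0, 1, 3, 4}
Tree: B1–B2
The largest bag has 4 vertices, giving width 3; this decomposition certifies tw(G) ≤ 3. For the lower bound, the 4 vertices {0, 1, 2, 4} are pairwise adjacent, and any tree decomposition puts a clique entirely inside one bag — forcing width ≥ 3. Therefore the treewidth is 3.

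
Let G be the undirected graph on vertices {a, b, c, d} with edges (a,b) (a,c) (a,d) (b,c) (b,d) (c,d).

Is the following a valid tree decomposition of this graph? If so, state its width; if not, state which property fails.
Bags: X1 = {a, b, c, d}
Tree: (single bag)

Yes; width 3.

Checking the three conditions: (i) the bags cover all of {a, b, c, d}; (ii) for each edge, some bag contains both endpoints; (iii) the bags containing any fixed vertex form a subtree. All hold, so the decomposition is valid with width 4 − 1 = 3.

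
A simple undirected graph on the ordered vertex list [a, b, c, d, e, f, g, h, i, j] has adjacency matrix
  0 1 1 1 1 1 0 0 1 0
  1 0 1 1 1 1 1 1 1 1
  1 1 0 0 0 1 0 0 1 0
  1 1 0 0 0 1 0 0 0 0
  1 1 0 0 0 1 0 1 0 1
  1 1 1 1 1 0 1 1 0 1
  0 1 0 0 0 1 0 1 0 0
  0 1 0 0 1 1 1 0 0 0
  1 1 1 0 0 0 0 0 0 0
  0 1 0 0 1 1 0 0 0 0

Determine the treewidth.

3

A width-3 tree decomposition is:
Bags: B1 = {a, b, c, f}  B2 = {a, b, c, i}  B3 = {a, b, e, f}  B4 = {b, e, f, h}  B5 = {b, f, g, h}  B6 = {b, e, f, j}  B7 = {a, b, d, f}
Tree: B1–B2, B1–B3, B3–B4, B4–B5, B3–B6, B1–B7
Each bag holds 4 vertices, so the decomposition has width 3, which upper-bounds the treewidth. On the other hand G contains the 4-clique {b, f, g, h}. A clique must lie in a single bag of any decomposition, so no decomposition can have width below 3. Combining the bounds, tw(G) = 3.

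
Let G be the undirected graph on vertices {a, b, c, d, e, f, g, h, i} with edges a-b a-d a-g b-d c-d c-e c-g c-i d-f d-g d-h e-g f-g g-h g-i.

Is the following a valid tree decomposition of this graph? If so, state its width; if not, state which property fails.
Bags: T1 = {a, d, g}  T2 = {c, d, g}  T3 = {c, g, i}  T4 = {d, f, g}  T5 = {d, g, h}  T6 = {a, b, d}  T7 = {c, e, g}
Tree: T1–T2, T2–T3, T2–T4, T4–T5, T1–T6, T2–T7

Yes; width 2.

Checking the three conditions: (i) the bags cover all of {a, b, c, d, e, f, g, h, i}; (ii) for each edge, some bag contains both endpoints; (iii) the bags containing any fixed vertex form a subtree. All hold, so the decomposition is valid with width 3 − 1 = 2.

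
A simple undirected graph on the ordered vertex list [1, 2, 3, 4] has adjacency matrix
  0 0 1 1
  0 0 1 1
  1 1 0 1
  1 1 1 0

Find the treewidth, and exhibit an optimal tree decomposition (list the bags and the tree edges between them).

Treewidth 2.
One such decomposition:
Bags: B1 = {2, 3, 4}  B2 = {1, 3, 4}
Tree: B1–B2

The largest bag has 3 vertices, giving width 2; this decomposition certifies tw(G) ≤ 2. For the lower bound, the 3 vertices {1, 3, 4} are pairwise adjacent, and any tree decomposition puts a clique entirely inside one bag — forcing width ≥ 2. Hence tw(G) = 2 exactly.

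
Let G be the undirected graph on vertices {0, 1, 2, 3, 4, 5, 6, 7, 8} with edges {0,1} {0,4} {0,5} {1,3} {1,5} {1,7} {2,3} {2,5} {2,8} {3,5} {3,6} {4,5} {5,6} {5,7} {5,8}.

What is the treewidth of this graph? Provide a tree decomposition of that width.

Each bag holds 3 vertices, so the decomposition has width 2, which upper-bounds the treewidth. For the lower bound, the 3 vertices {0, 1, 5} are pairwise adjacent, and any tree decomposition puts a clique entirely inside one bag — forcing width ≥ 2. Combining the bounds, tw(G) = 2.

Treewidth 2.
One such decomposition:
Bags: B1 = {0, 1, 5}  B2 = {0, 4, 5}  B3 = {1, 3, 5}  B4 = {2, 3, 5}  B5 = {3, 5, 6}  B6 = {1, 5, 7}  B7 = {2, 5, 8}
Tree: B1–B2, B1–B3, B3–B4, B4–B5, B1–B6, B4–B7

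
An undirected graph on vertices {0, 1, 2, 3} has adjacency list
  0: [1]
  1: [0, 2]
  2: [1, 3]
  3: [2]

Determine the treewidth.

1

A width-1 tree decomposition is:
Bags: B1 = {0, 1}  B2 = {1, 2}  B3 = {2, 3}
Tree: B1–B2, B2–B3
The largest bag has 2 vertices, giving width 1; this decomposition certifies tw(G) ≤ 1. G has an edge, so its treewidth is at least 1. Therefore the treewidth is 1.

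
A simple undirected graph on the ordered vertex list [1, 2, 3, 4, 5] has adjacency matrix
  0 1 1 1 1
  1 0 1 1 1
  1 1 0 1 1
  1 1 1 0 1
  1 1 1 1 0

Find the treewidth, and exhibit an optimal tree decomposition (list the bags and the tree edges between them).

A single bag containing all 5 vertices is trivially a valid decomposition of width 4. On the other hand G contains the 5-clique {1, 2, 3, 4, 5}. A clique must lie in a single bag of any decomposition, so no decomposition can have width below 4. Combining the bounds, tw(G) = 4.

Treewidth 4.
Bags: B1 = {1, 2, 3, 4, 5}
Tree: (single bag)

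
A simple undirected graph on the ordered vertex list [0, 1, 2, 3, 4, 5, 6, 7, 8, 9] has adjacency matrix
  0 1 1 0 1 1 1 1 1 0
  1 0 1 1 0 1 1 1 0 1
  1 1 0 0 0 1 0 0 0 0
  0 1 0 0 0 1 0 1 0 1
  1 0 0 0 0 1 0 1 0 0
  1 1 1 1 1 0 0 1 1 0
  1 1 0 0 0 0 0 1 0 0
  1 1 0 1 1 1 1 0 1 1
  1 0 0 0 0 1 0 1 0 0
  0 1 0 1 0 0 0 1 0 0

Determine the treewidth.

A width-3 tree decomposition is:
Bags: B1 = {1, 3, 5, 7}  B2 = {0, 1, 5, 7}  B3 = {0, 1, 2, 5}  B4 = {0, 4, 5, 7}  B5 = {1, 3, 7, 9}  B6 = {0, 5, 7, 8}  B7 = {0, 1, 6, 7}
Tree: B1–B2, B2–B3, B2–B4, B1–B5, B4–B6, B2–B7
Each bag holds 4 vertices, so the decomposition has width 3, which upper-bounds the treewidth. On the other hand G contains the 4-clique {0, 1, 2, 5}. A clique must lie in a single bag of any decomposition, so no decomposition can have width below 3. The upper and lower bounds meet at 3, so that is the treewidth.

3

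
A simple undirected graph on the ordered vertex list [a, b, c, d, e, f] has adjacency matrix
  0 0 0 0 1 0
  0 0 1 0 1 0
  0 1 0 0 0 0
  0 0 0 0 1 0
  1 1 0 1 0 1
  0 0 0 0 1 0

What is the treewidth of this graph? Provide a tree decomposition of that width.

Treewidth 1.
Bags: B1 = {b, e}  B2 = {d, e}  B3 = {e, f}  B4 = {b, c}  B5 = {a, e}
Tree: B1–B2, B1–B3, B1–B4, B1–B5

The largest bag has 2 vertices, giving width 1; this decomposition certifies tw(G) ≤ 1. Any graph with an edge has treewidth ≥ 1, and G has the edge b–e. Therefore the treewidth is 1.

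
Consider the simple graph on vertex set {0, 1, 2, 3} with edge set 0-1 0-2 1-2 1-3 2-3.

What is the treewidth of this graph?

A width-2 tree decomposition is:
Bags: B1 = {1, 2, 3}  B2 = {0, 1, 2}
Tree: B1–B2
The largest bag has 3 vertices, giving width 2; this decomposition certifies tw(G) ≤ 2. For the lower bound, the 3 vertices {0, 1, 2} are pairwise adjacent, and any tree decomposition puts a clique entirely inside one bag — forcing width ≥ 2. Combining the bounds, tw(G) = 2.

2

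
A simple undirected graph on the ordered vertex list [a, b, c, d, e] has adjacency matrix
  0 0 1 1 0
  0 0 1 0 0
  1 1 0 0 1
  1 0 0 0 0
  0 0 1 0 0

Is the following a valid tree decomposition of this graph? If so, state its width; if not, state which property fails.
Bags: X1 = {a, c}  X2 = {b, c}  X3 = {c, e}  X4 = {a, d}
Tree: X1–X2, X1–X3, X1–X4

Every vertex of G appears in some bag (union = {a, b, c, d, e}); every edge is covered by a bag; and for each vertex v the set of bags containing v is connected in the bag tree. The decomposition is therefore valid. The largest bag has 2 vertices, so the width is 1.

Yes; width 1.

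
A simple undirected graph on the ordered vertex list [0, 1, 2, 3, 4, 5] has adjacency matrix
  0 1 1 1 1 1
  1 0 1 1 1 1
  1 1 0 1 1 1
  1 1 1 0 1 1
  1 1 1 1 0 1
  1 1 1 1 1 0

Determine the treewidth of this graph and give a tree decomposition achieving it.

A single bag containing all 6 vertices is trivially a valid decomposition of width 5. On the other hand G contains the 6-clique {0, 1, 2, 3, 4, 5}. A clique must lie in a single bag of any decomposition, so no decomposition can have width below 5. The upper and lower bounds meet at 5, so that is the treewidth.

Treewidth 5.
Bags: B1 = {0, 1, 2, 3, 4, 5}
Tree: (single bag)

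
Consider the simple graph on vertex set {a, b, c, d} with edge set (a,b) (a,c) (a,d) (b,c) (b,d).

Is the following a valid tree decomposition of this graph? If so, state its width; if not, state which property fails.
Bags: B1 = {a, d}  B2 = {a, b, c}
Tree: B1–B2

No — edge (b,d) lies in no bag.

A tree decomposition must satisfy three properties: every vertex lies in some bag; for every edge, both endpoints lie together in some bag; and for every vertex, the bags containing it form a connected subtree. Here edge (b,d) lies in no bag, so the decomposition is invalid.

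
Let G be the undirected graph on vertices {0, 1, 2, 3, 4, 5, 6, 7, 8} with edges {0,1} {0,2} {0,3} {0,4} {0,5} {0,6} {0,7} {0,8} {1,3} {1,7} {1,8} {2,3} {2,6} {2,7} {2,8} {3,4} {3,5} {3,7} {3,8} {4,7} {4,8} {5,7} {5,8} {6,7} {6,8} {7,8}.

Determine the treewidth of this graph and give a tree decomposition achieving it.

Treewidth 4.
One such decomposition:
Bags: B1 = {0, 3, 5, 7, 8}  B2 = {0, 1, 3, 7, 8}  B3 = {0, 3, 4, 7, 8}  B4 = {0, 2, 3, 7, 8}  B5 = {0, 2, 6, 7, 8}
Tree: B1–B2, B1–B3, B3–B4, B4–B5

Every bag has size at most 5, so the width is 5 − 1 = 4 and tw(G) ≤ 4. For the lower bound, the 5 vertices {0, 1, 3, 7, 8} are pairwise adjacent, and any tree decomposition puts a clique entirely inside one bag — forcing width ≥ 4. Therefore the treewidth is 4.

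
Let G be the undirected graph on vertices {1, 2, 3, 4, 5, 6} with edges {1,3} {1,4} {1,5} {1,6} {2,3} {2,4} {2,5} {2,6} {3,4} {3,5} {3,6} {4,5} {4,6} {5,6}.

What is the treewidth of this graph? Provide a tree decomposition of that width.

Each bag holds 5 vertices, so the decomposition has width 4, which upper-bounds the treewidth. Conversely, {1, 3, 4, 5, 6} is a clique of size 5, and the vertices of any clique must share a bag in every tree decomposition; so some bag has ≥ 5 vertices and tw(G) ≥ 4. Combining the bounds, tw(G) = 4.

Treewidth 4.
Bags: B1 = {1, 3, 4, 5, 6}  B2 = {2, 3, 4, 5, 6}
Tree: B1–B2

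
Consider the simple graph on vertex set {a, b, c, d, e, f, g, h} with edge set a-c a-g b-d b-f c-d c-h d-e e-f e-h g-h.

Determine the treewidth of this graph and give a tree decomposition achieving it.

Each bag holds 3 vertices, so the decomposition has width 2, which upper-bounds the treewidth. The edges f–b–d–e–f form a cycle, so G is not a tree and its treewidth is at least 2. Therefore the treewidth is 2.

Treewidth 2.
Bags: B1 = {b, e, f}  B2 = {b, d, e}  B3 = {d, e, h}  B4 = {c, d, h}  B5 = {c, g, h}  B6 = {a, c, g}
Tree: B1–B2, B2–B3, B3–B4, B4–B5, B5–B6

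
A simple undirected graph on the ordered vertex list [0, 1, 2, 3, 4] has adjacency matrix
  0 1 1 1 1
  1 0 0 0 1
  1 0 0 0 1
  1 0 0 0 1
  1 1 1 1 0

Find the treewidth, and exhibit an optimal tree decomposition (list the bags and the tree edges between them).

The largest bag has 3 vertices, giving width 2; this decomposition certifies tw(G) ≤ 2. For the lower bound, the 3 vertices {0, 1, 4} are pairwise adjacent, and any tree decomposition puts a clique entirely inside one bag — forcing width ≥ 2. The upper and lower bounds meet at 2, so that is the treewidth.

Treewidth 2.
Bags: B1 = {0, 3, 4}  B2 = {0, 2, 4}  B3 = {0, 1, 4}
Tree: B1–B2, B1–B3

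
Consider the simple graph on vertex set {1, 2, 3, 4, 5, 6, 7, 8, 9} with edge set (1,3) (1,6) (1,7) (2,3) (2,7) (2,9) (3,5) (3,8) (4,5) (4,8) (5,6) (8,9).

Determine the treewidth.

A width-3 tree decomposition is:
Bags: B1 = {2, 4, 8, 9}  B2 = {2, 3, 4, 8}  B3 = {2, 3, 4, 5}  B4 = {2, 3, 5, 7}  B5 = {1, 3, 5, 7}  B6 = {1, 5, 6, 7}
Tree: B1–B2, B2–B3, B3–B4, B4–B5, B5–B6
Each bag holds 4 vertices, so the decomposition has width 3, which upper-bounds the treewidth. For the lower bound: the 4 vertex sets {4,8,9}, {2}, {3}, {1,5,6,7} are disjoint, each induces a connected subgraph, and every pair is joined by at least one edge of G. Contracting each set to a single vertex therefore yields K_{4} as a minor, and since treewidth is minor-monotone, tw(G) ≥ tw(K_{4}) = 3. The upper and lower bounds meet at 3, so that is the treewidth.

3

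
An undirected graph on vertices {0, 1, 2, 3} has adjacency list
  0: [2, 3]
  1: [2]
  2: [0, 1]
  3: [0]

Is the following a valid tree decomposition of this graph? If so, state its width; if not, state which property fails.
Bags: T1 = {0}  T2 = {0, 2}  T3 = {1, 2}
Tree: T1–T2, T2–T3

No — vertex 3 appears in no bag.

A tree decomposition must satisfy three properties: every vertex lies in some bag; for every edge, both endpoints lie together in some bag; and for every vertex, the bags containing it form a connected subtree. Here vertex 3 appears in no bag, so the decomposition is invalid.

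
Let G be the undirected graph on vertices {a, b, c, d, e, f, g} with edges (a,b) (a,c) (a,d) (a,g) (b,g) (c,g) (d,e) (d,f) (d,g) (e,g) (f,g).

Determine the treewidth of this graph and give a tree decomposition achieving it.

Treewidth 2.
Bags: B1 = {a, c, g}  B2 = {a, d, g}  B3 = {d, f, g}  B4 = {d, e, g}  B5 = {a, b, g}
Tree: B1–B2, B2–B3, B2–B4, B2–B5

Each bag holds 3 vertices, so the decomposition has width 2, which upper-bounds the treewidth. For the lower bound, the 3 vertices {d, e, g} are pairwise adjacent, and any tree decomposition puts a clique entirely inside one bag — forcing width ≥ 2. Combining the bounds, tw(G) = 2.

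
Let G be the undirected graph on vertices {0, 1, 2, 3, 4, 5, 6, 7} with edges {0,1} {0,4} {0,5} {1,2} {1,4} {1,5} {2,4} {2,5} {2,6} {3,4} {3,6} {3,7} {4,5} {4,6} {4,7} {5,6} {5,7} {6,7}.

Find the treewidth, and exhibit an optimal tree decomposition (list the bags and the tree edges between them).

Treewidth 3.
One optimal decomposition is:
Bags: B1 = {0, 1, 4, 5}  B2 = {1, 2, 4, 5}  B3 = {2, 4, 5, 6}  B4 = {4, 5, 6, 7}  B5 = {3, 4, 6, 7}
Tree: B1–B2, B2–B3, B3–B4, B4–B5

Each bag holds 4 vertices, so the decomposition has width 3, which upper-bounds the treewidth. For the lower bound, the 4 vertices {3, 4, 6, 7} are pairwise adjacent, and any tree decomposition puts a clique entirely inside one bag — forcing width ≥ 3. Hence tw(G) = 3 exactly.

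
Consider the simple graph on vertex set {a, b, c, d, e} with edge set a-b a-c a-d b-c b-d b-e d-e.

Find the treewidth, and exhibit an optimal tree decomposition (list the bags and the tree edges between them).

The largest bag has 3 vertices, giving width 2; this decomposition certifies tw(G) ≤ 2. For the lower bound, the 3 vertices {b, d, e} are pairwise adjacent, and any tree decomposition puts a clique entirely inside one bag — forcing width ≥ 2. Therefore the treewidth is 2.

Treewidth 2.
One such decomposition:
Bags: B1 = {a, b, d}  B2 = {a, b, c}  B3 = {b, d, e}
Tree: B1–B2, B1–B3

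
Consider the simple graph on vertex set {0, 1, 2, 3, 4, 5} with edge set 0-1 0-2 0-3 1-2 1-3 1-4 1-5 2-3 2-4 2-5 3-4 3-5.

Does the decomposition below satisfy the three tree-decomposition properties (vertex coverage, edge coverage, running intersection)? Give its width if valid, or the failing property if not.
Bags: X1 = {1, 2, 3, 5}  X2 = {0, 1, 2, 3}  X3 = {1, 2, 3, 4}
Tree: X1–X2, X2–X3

Every vertex of G appears in some bag (union = {0, 1, 2, 3, 4, 5}); every edge is covered by a bag; and for each vertex v the set of bags containing v is connected in the bag tree. The decomposition is therefore valid. The largest bag has 4 vertices, so the width is 3.

Yes; width 3.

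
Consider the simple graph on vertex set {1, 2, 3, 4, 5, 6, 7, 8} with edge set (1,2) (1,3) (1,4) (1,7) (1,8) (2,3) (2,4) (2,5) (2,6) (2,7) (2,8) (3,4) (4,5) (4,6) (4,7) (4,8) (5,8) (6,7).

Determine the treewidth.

A width-3 tree decomposition is:
Bags: B1 = {1, 2, 4, 7}  B2 = {1, 2, 4, 8}  B3 = {2, 4, 6, 7}  B4 = {2, 4, 5, 8}  B5 = {1, 2, 3, 4}
Tree: B1–B2, B1–B3, B2–B4, B1–B5
Every bag has size at most 4, so the width is 4 − 1 = 3 and tw(G) ≤ 3. Conversely, {1, 2, 4, 8} is a clique of size 4, and the vertices of any clique must share a bag in every tree decomposition; so some bag has ≥ 4 vertices and tw(G) ≥ 3. Combining the bounds, tw(G) = 3.

3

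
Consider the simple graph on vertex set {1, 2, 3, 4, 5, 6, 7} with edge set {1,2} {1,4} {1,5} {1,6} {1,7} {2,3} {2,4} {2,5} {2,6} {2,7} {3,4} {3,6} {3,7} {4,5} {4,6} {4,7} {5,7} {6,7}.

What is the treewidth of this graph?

A width-4 tree decomposition is:
Bags: B1 = {1, 2, 4, 6, 7}  B2 = {1, 2, 4, 5, 7}  B3 = {2, 3, 4, 6, 7}
Tree: B1–B2, B1–B3
Each bag holds 5 vertices, so the decomposition has width 4, which upper-bounds the treewidth. Conversely, {1, 2, 4, 5, 7} is a clique of size 5, and the vertices of any clique must share a bag in every tree decomposition; so some bag has ≥ 5 vertices and tw(G) ≥ 4. Therefore the treewidth is 4.

4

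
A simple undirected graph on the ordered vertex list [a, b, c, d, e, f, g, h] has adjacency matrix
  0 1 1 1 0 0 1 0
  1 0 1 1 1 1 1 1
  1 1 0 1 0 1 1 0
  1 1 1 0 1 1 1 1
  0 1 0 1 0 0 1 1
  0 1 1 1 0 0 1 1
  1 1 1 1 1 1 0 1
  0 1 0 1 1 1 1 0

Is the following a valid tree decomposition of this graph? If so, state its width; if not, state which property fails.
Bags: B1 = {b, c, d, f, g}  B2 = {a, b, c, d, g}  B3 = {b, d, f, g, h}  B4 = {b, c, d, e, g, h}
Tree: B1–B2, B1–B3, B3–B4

No — bags containing vertex c are not connected in the tree.

A tree decomposition must satisfy three properties: every vertex lies in some bag; for every edge, both endpoints lie together in some bag; and for every vertex, the bags containing it form a connected subtree. Here bags containing vertex c are not connected in the tree, so the decomposition is invalid.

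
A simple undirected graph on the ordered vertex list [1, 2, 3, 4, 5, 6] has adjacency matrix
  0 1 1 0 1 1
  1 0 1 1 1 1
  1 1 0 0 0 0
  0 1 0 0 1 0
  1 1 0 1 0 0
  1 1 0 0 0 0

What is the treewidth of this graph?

2

A width-2 tree decomposition is:
Bags: B1 = {1, 2, 3}  B2 = {1, 2, 5}  B3 = {2, 4, 5}  B4 = {1, 2, 6}
Tree: B1–B2, B2–B3, B2–B4
The largest bag has 3 vertices, giving width 2; this decomposition certifies tw(G) ≤ 2. For the lower bound, the 3 vertices {1, 2, 3} are pairwise adjacent, and any tree decomposition puts a clique entirely inside one bag — forcing width ≥ 2. Therefore the treewidth is 2.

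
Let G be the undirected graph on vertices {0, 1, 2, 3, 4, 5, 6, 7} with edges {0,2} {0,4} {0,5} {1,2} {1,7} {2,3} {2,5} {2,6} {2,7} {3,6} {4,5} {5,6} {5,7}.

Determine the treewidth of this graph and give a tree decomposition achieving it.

Every bag has size at most 3, so the width is 3 − 1 = 2 and tw(G) ≤ 2. On the other hand G contains the 3-clique {1, 2, 7}. A clique must lie in a single bag of any decomposition, so no decomposition can have width below 2. Hence tw(G) = 2 exactly.

Treewidth 2.
Bags: B1 = {2, 5, 6}  B2 = {2, 5, 7}  B3 = {0, 2, 5}  B4 = {0, 4, 5}  B5 = {2, 3, 6}  B6 = {1, 2, 7}
Tree: B1–B2, B1–B3, B3–B4, B1–B5, B2–B6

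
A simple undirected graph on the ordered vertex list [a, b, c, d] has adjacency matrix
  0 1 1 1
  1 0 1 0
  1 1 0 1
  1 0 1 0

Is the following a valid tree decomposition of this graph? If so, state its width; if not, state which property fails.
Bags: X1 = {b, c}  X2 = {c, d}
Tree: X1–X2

A tree decomposition must satisfy three properties: every vertex lies in some bag; for every edge, both endpoints lie together in some bag; and for every vertex, the bags containing it form a connected subtree. Here vertex a appears in no bag, so the decomposition is invalid.

No — vertex a appears in no bag.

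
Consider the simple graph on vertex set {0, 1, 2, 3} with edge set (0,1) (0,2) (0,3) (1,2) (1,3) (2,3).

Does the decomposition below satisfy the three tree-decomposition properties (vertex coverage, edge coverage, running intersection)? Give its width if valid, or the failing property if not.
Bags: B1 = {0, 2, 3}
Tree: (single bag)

A tree decomposition must satisfy three properties: every vertex lies in some bag; for every edge, both endpoints lie together in some bag; and for every vertex, the bags containing it form a connected subtree. Here vertex 1 appears in no bag, so the decomposition is invalid.

No — vertex 1 appears in no bag.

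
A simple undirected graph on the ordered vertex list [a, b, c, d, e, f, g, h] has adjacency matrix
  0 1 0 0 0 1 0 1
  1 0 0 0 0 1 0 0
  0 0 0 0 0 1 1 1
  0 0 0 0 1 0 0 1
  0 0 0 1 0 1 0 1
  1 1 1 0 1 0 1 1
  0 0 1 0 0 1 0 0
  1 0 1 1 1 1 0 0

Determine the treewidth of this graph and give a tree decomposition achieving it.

Treewidth 2.
One such decomposition:
Bags: B1 = {c, f, h}  B2 = {a, f, h}  B3 = {e, f, h}  B4 = {a, b, f}  B5 = {d, e, h}  B6 = {c, f, g}
Tree: B1–B2, B1–B3, B2–B4, B3–B5, B1–B6

Each bag holds 3 vertices, so the decomposition has width 2, which upper-bounds the treewidth. For the lower bound, the 3 vertices {d, e, h} are pairwise adjacent, and any tree decomposition puts a clique entirely inside one bag — forcing width ≥ 2. Hence tw(G) = 2 exactly.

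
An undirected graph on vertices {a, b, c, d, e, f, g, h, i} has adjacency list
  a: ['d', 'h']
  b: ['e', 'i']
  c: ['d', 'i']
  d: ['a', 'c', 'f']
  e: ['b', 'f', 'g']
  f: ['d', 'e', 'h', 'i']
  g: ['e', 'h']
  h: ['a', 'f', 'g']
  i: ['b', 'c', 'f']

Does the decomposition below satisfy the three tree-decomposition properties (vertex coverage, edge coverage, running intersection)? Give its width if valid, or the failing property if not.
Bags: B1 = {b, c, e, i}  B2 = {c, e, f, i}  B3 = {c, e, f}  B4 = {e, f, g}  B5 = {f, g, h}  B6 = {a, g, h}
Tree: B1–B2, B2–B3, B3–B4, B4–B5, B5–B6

A tree decomposition must satisfy three properties: every vertex lies in some bag; for every edge, both endpoints lie together in some bag; and for every vertex, the bags containing it form a connected subtree. Here vertex d appears in no bag, so the decomposition is invalid.

No — vertex d appears in no bag.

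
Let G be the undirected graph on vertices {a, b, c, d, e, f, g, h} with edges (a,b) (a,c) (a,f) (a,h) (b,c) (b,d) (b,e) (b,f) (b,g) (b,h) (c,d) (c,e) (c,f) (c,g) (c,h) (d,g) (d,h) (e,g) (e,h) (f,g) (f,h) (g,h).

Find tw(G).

4

A width-4 tree decomposition is:
Bags: B1 = {b, c, f, g, h}  B2 = {a, b, c, f, h}  B3 = {b, c, d, g, h}  B4 = {b, c, e, g, h}
Tree: B1–B2, B1–B3, B3–B4
Every bag has size at most 5, so the width is 5 − 1 = 4 and tw(G) ≤ 4. For the lower bound, the 5 vertices {b, c, d, g, h} are pairwise adjacent, and any tree decomposition puts a clique entirely inside one bag — forcing width ≥ 4. Therefore the treewidth is 4.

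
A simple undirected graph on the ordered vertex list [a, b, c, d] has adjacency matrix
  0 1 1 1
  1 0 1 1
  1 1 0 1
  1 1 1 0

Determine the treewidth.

A width-3 tree decomposition is:
Bags: B1 = {a, b, c, d}
Tree: (single bag)
With just one bag of size 4, the width is 4 − 1 = 3, so tw(G) ≤ 3. Conversely, {a, b, c, d} is a clique of size 4, and the vertices of any clique must share a bag in every tree decomposition; so some bag has ≥ 4 vertices and tw(G) ≥ 3. The upper and lower bounds meet at 3, so that is the treewidth.

3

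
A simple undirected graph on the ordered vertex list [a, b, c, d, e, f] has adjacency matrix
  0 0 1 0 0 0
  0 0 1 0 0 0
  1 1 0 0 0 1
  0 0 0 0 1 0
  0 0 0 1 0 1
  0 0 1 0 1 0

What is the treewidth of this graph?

1

A width-1 tree decomposition is:
Bags: B1 = {c, f}  B2 = {e, f}  B3 = {a, c}  B4 = {b, c}  B5 = {d, e}
Tree: B1–B2, B1–B3, B1–B4, B2–B5
The largest bag has 2 vertices, giving width 1; this decomposition certifies tw(G) ≤ 1. Any graph with an edge has treewidth ≥ 1, and G has the edge f–c. Hence tw(G) = 1 exactly.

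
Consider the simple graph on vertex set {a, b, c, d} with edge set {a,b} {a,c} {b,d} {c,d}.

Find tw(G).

A width-2 tree decomposition is:
Bags: B1 = {b, c, d}  B2 = {a, b, c}
Tree: B1–B2
The largest bag has 3 vertices, giving width 2; this decomposition certifies tw(G) ≤ 2. Since b–d–c–a–b is a cycle in G, G is not acyclic. Forests are exactly the graphs of treewidth ≤ 1, so tw(G) ≥ 2. Combining the bounds, tw(G) = 2.

2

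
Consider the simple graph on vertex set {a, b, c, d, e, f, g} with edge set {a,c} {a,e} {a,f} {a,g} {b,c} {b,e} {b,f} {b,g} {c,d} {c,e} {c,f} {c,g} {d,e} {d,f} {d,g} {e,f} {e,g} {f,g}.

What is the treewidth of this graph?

4

A width-4 tree decomposition is:
Bags: B1 = {c, d, e, f, g}  B2 = {b, c, e, f, g}  B3 = {a, c, e, f, g}
Tree: B1–B2, B1–B3
Each bag holds 5 vertices, so the decomposition has width 4, which upper-bounds the treewidth. On the other hand G contains the 5-clique {c, d, e, f, g}. A clique must lie in a single bag of any decomposition, so no decomposition can have width below 4. Hence tw(G) = 4 exactly.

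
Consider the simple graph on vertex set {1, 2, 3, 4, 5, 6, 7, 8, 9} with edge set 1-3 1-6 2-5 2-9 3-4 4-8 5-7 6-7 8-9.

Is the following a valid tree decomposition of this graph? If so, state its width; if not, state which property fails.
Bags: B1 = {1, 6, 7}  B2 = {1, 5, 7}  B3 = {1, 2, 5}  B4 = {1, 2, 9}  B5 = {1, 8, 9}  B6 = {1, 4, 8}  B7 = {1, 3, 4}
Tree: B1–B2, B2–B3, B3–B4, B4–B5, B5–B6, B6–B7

Yes; width 2.

Vertex coverage: the bags together contain {1, 2, 3, 4, 5, 6, 7, 8, 9}, the full vertex set. Edge coverage: each edge of G has both endpoints in at least one bag. Running intersection: for every vertex, the bags containing it form a connected subtree. All three properties hold, so this is a valid tree decomposition of width max|bag| − 1 = 2, and hence tw(G) ≤ 2.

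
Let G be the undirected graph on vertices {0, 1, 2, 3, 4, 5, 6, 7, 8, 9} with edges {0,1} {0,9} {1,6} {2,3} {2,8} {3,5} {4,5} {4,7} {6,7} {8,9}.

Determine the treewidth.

A width-2 tree decomposition is:
Bags: B1 = {4, 5, 7}  B2 = {3, 5, 7}  B3 = {2, 3, 7}  B4 = {2, 7, 8}  B5 = {7, 8, 9}  B6 = {0, 7, 9}  B7 = {0, 1, 7}  B8 = {1, 6, 7}
Tree: B1–B2, B2–B3, B3–B4, B4–B5, B5–B6, B6–B7, B7–B8
Every bag has size at most 3, so the width is 3 − 1 = 2 and tw(G) ≤ 2. Since 7–4–5–3–2–8–9–0–1–6–7 is a cycle in G, G is not acyclic. Forests are exactly the graphs of treewidth ≤ 1, so tw(G) ≥ 2. The upper and lower bounds meet at 2, so that is the treewidth.

2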